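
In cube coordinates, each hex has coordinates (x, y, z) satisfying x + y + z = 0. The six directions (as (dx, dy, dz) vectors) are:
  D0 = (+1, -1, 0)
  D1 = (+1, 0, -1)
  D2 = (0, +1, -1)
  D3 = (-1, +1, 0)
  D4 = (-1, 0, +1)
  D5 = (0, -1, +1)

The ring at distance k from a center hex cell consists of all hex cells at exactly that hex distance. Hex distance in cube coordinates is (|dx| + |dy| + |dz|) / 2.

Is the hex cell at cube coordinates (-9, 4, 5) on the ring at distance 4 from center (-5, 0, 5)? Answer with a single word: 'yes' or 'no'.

|px - cx| = |-9 - (-5)| = 4
|py - cy| = |4 - 0| = 4
|pz - cz| = |5 - 5| = 0
distance = (4+4+0)/2 = 8/2 = 4
radius = 4; distance == radius -> yes

Answer: yes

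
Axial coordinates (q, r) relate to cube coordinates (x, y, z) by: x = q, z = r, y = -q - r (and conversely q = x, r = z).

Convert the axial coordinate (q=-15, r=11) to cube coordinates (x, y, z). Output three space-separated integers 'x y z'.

x = q = -15
z = r = 11
y = -x - z = -(-15) - (11) = 4

Answer: -15 4 11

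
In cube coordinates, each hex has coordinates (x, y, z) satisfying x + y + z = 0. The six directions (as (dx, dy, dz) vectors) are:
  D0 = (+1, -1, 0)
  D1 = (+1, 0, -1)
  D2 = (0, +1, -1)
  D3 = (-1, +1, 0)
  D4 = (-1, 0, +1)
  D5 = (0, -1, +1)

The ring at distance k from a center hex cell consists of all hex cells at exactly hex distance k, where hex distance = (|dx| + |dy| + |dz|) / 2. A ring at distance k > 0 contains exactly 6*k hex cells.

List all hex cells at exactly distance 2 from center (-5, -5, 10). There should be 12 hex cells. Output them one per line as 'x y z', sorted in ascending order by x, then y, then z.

Answer: -7 -5 12
-7 -4 11
-7 -3 10
-6 -6 12
-6 -3 9
-5 -7 12
-5 -3 8
-4 -7 11
-4 -4 8
-3 -7 10
-3 -6 9
-3 -5 8

Derivation:
Walk ring at distance 2 from (-5, -5, 10):
Start at center + D4*2 = (-7, -5, 12)
  hex 0: (-7, -5, 12)
  hex 1: (-6, -6, 12)
  hex 2: (-5, -7, 12)
  hex 3: (-4, -7, 11)
  hex 4: (-3, -7, 10)
  hex 5: (-3, -6, 9)
  hex 6: (-3, -5, 8)
  hex 7: (-4, -4, 8)
  hex 8: (-5, -3, 8)
  hex 9: (-6, -3, 9)
  hex 10: (-7, -3, 10)
  hex 11: (-7, -4, 11)
Sorted: 12 hexes.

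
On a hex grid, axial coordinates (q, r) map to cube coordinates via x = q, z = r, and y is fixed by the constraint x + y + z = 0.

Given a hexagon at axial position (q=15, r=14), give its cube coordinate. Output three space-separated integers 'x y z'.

x = q = 15
z = r = 14
y = -x - z = -(15) - (14) = -29

Answer: 15 -29 14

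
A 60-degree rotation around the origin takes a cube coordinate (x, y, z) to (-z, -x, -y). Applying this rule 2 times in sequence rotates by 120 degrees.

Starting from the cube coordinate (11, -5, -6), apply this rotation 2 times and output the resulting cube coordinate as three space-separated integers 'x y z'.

Answer: -5 -6 11

Derivation:
Start: (11, -5, -6)
Step 1: (11, -5, -6) -> (-(-6), -(11), -(-5)) = (6, -11, 5)
Step 2: (6, -11, 5) -> (-(5), -(6), -(-11)) = (-5, -6, 11)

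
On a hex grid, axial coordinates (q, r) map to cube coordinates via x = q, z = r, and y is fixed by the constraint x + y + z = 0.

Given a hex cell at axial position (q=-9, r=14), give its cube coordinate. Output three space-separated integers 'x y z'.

Answer: -9 -5 14

Derivation:
x = q = -9
z = r = 14
y = -x - z = -(-9) - (14) = -5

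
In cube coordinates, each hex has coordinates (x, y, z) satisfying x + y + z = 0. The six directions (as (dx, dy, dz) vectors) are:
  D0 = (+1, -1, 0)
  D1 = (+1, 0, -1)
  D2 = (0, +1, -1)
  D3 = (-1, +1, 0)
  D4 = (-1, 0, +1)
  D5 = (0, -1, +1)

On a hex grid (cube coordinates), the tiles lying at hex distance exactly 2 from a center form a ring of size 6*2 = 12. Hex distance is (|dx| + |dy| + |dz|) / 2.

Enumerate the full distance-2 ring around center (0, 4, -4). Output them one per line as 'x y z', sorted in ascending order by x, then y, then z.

Answer: -2 4 -2
-2 5 -3
-2 6 -4
-1 3 -2
-1 6 -5
0 2 -2
0 6 -6
1 2 -3
1 5 -6
2 2 -4
2 3 -5
2 4 -6

Derivation:
Walk ring at distance 2 from (0, 4, -4):
Start at center + D4*2 = (-2, 4, -2)
  hex 0: (-2, 4, -2)
  hex 1: (-1, 3, -2)
  hex 2: (0, 2, -2)
  hex 3: (1, 2, -3)
  hex 4: (2, 2, -4)
  hex 5: (2, 3, -5)
  hex 6: (2, 4, -6)
  hex 7: (1, 5, -6)
  hex 8: (0, 6, -6)
  hex 9: (-1, 6, -5)
  hex 10: (-2, 6, -4)
  hex 11: (-2, 5, -3)
Sorted: 12 hexes.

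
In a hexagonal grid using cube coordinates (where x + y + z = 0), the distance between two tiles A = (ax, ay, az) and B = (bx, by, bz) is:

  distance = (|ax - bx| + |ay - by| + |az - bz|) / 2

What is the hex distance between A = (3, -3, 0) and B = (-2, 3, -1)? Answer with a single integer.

Answer: 6

Derivation:
|ax - bx| = |3 - (-2)| = 5
|ay - by| = |-3 - 3| = 6
|az - bz| = |0 - (-1)| = 1
distance = (5 + 6 + 1) / 2 = 12 / 2 = 6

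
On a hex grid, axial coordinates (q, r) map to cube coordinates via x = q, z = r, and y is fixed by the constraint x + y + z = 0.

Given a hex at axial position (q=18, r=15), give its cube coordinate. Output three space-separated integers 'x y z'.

Answer: 18 -33 15

Derivation:
x = q = 18
z = r = 15
y = -x - z = -(18) - (15) = -33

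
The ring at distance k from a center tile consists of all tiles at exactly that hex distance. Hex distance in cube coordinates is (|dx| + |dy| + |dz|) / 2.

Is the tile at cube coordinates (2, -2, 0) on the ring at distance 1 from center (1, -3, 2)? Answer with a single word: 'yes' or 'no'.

|px - cx| = |2 - 1| = 1
|py - cy| = |-2 - (-3)| = 1
|pz - cz| = |0 - 2| = 2
distance = (1+1+2)/2 = 4/2 = 2
radius = 1; distance != radius -> no

Answer: no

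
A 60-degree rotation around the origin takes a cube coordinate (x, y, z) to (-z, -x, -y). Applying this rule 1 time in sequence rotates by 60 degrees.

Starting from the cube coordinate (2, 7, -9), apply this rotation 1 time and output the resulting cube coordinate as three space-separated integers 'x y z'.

Start: (2, 7, -9)
Step 1: (2, 7, -9) -> (-(-9), -(2), -(7)) = (9, -2, -7)

Answer: 9 -2 -7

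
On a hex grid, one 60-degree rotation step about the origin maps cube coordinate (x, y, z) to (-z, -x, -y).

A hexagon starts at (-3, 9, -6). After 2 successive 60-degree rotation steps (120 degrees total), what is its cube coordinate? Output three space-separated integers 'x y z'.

Answer: 9 -6 -3

Derivation:
Start: (-3, 9, -6)
Step 1: (-3, 9, -6) -> (-(-6), -(-3), -(9)) = (6, 3, -9)
Step 2: (6, 3, -9) -> (-(-9), -(6), -(3)) = (9, -6, -3)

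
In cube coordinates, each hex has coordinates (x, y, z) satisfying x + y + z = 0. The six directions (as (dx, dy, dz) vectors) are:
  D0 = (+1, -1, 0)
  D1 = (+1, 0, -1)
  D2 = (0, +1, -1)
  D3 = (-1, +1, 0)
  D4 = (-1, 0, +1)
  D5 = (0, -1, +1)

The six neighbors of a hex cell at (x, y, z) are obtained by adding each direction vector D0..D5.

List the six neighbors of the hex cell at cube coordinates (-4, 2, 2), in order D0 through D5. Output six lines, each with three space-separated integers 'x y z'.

Answer: -3 1 2
-3 2 1
-4 3 1
-5 3 2
-5 2 3
-4 1 3

Derivation:
Center: (-4, 2, 2). Add each direction:
  D0: (-4, 2, 2) + (1, -1, 0) = (-3, 1, 2)
  D1: (-4, 2, 2) + (1, 0, -1) = (-3, 2, 1)
  D2: (-4, 2, 2) + (0, 1, -1) = (-4, 3, 1)
  D3: (-4, 2, 2) + (-1, 1, 0) = (-5, 3, 2)
  D4: (-4, 2, 2) + (-1, 0, 1) = (-5, 2, 3)
  D5: (-4, 2, 2) + (0, -1, 1) = (-4, 1, 3)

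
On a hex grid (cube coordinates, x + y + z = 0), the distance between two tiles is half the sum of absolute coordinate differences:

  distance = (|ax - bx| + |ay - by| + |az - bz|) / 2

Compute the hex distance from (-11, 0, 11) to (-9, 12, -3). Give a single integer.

|ax - bx| = |-11 - (-9)| = 2
|ay - by| = |0 - 12| = 12
|az - bz| = |11 - (-3)| = 14
distance = (2 + 12 + 14) / 2 = 28 / 2 = 14

Answer: 14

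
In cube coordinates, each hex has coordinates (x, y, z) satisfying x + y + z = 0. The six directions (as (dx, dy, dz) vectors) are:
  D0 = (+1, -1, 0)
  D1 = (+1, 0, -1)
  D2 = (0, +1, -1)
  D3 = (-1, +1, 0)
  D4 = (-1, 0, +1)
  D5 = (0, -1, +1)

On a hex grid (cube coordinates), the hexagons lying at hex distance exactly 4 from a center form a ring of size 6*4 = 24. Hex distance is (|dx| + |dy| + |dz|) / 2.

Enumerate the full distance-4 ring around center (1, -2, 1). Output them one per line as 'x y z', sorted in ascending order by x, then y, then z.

Answer: -3 -2 5
-3 -1 4
-3 0 3
-3 1 2
-3 2 1
-2 -3 5
-2 2 0
-1 -4 5
-1 2 -1
0 -5 5
0 2 -2
1 -6 5
1 2 -3
2 -6 4
2 1 -3
3 -6 3
3 0 -3
4 -6 2
4 -1 -3
5 -6 1
5 -5 0
5 -4 -1
5 -3 -2
5 -2 -3

Derivation:
Walk ring at distance 4 from (1, -2, 1):
Start at center + D4*4 = (-3, -2, 5)
  hex 0: (-3, -2, 5)
  hex 1: (-2, -3, 5)
  hex 2: (-1, -4, 5)
  hex 3: (0, -5, 5)
  hex 4: (1, -6, 5)
  hex 5: (2, -6, 4)
  hex 6: (3, -6, 3)
  hex 7: (4, -6, 2)
  hex 8: (5, -6, 1)
  hex 9: (5, -5, 0)
  hex 10: (5, -4, -1)
  hex 11: (5, -3, -2)
  hex 12: (5, -2, -3)
  hex 13: (4, -1, -3)
  hex 14: (3, 0, -3)
  hex 15: (2, 1, -3)
  hex 16: (1, 2, -3)
  hex 17: (0, 2, -2)
  hex 18: (-1, 2, -1)
  hex 19: (-2, 2, 0)
  hex 20: (-3, 2, 1)
  hex 21: (-3, 1, 2)
  hex 22: (-3, 0, 3)
  hex 23: (-3, -1, 4)
Sorted: 24 hexes.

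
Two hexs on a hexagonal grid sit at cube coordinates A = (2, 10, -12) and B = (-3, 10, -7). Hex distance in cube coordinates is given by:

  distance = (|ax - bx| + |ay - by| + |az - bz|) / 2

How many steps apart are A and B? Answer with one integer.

Answer: 5

Derivation:
|ax - bx| = |2 - (-3)| = 5
|ay - by| = |10 - 10| = 0
|az - bz| = |-12 - (-7)| = 5
distance = (5 + 0 + 5) / 2 = 10 / 2 = 5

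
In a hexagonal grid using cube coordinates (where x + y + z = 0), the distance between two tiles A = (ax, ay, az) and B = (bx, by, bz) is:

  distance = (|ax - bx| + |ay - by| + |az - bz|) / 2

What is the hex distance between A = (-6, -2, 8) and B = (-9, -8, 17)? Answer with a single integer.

|ax - bx| = |-6 - (-9)| = 3
|ay - by| = |-2 - (-8)| = 6
|az - bz| = |8 - 17| = 9
distance = (3 + 6 + 9) / 2 = 18 / 2 = 9

Answer: 9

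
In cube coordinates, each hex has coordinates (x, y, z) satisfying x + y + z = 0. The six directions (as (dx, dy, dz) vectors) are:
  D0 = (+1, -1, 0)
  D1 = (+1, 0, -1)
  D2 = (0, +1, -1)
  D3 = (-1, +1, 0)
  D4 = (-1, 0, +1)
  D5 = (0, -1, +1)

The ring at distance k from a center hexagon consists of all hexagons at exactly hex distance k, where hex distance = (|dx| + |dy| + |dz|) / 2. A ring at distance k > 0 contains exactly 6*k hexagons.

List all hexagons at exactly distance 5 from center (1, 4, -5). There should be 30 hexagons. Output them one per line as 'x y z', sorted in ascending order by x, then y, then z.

Walk ring at distance 5 from (1, 4, -5):
Start at center + D4*5 = (-4, 4, 0)
  hex 0: (-4, 4, 0)
  hex 1: (-3, 3, 0)
  hex 2: (-2, 2, 0)
  hex 3: (-1, 1, 0)
  hex 4: (0, 0, 0)
  hex 5: (1, -1, 0)
  hex 6: (2, -1, -1)
  hex 7: (3, -1, -2)
  hex 8: (4, -1, -3)
  hex 9: (5, -1, -4)
  hex 10: (6, -1, -5)
  hex 11: (6, 0, -6)
  hex 12: (6, 1, -7)
  hex 13: (6, 2, -8)
  hex 14: (6, 3, -9)
  hex 15: (6, 4, -10)
  hex 16: (5, 5, -10)
  hex 17: (4, 6, -10)
  hex 18: (3, 7, -10)
  hex 19: (2, 8, -10)
  hex 20: (1, 9, -10)
  hex 21: (0, 9, -9)
  hex 22: (-1, 9, -8)
  hex 23: (-2, 9, -7)
  hex 24: (-3, 9, -6)
  hex 25: (-4, 9, -5)
  hex 26: (-4, 8, -4)
  hex 27: (-4, 7, -3)
  hex 28: (-4, 6, -2)
  hex 29: (-4, 5, -1)
Sorted: 30 hexes.

Answer: -4 4 0
-4 5 -1
-4 6 -2
-4 7 -3
-4 8 -4
-4 9 -5
-3 3 0
-3 9 -6
-2 2 0
-2 9 -7
-1 1 0
-1 9 -8
0 0 0
0 9 -9
1 -1 0
1 9 -10
2 -1 -1
2 8 -10
3 -1 -2
3 7 -10
4 -1 -3
4 6 -10
5 -1 -4
5 5 -10
6 -1 -5
6 0 -6
6 1 -7
6 2 -8
6 3 -9
6 4 -10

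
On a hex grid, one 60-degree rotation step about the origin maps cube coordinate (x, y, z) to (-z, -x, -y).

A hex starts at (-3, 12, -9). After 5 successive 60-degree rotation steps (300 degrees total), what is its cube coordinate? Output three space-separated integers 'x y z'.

Start: (-3, 12, -9)
Step 1: (-3, 12, -9) -> (-(-9), -(-3), -(12)) = (9, 3, -12)
Step 2: (9, 3, -12) -> (-(-12), -(9), -(3)) = (12, -9, -3)
Step 3: (12, -9, -3) -> (-(-3), -(12), -(-9)) = (3, -12, 9)
Step 4: (3, -12, 9) -> (-(9), -(3), -(-12)) = (-9, -3, 12)
Step 5: (-9, -3, 12) -> (-(12), -(-9), -(-3)) = (-12, 9, 3)

Answer: -12 9 3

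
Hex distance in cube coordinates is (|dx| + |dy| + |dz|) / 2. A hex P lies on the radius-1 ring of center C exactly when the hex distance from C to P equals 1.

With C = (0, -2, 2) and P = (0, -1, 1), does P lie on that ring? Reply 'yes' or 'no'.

Answer: yes

Derivation:
|px - cx| = |0 - 0| = 0
|py - cy| = |-1 - (-2)| = 1
|pz - cz| = |1 - 2| = 1
distance = (0+1+1)/2 = 2/2 = 1
radius = 1; distance == radius -> yes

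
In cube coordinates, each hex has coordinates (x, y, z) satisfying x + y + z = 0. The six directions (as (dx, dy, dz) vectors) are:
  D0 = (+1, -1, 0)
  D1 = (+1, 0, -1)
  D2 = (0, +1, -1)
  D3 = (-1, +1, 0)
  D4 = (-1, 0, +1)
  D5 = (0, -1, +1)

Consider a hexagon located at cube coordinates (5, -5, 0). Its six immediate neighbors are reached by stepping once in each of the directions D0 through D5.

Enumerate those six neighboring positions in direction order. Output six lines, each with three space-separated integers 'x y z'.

Center: (5, -5, 0). Add each direction:
  D0: (5, -5, 0) + (1, -1, 0) = (6, -6, 0)
  D1: (5, -5, 0) + (1, 0, -1) = (6, -5, -1)
  D2: (5, -5, 0) + (0, 1, -1) = (5, -4, -1)
  D3: (5, -5, 0) + (-1, 1, 0) = (4, -4, 0)
  D4: (5, -5, 0) + (-1, 0, 1) = (4, -5, 1)
  D5: (5, -5, 0) + (0, -1, 1) = (5, -6, 1)

Answer: 6 -6 0
6 -5 -1
5 -4 -1
4 -4 0
4 -5 1
5 -6 1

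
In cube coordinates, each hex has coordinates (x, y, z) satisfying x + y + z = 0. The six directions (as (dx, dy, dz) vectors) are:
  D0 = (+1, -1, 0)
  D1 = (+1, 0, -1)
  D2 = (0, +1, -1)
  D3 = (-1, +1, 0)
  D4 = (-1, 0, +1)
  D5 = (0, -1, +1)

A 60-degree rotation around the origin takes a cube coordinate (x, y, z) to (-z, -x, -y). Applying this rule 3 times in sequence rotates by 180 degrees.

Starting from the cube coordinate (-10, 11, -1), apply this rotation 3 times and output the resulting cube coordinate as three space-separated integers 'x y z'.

Start: (-10, 11, -1)
Step 1: (-10, 11, -1) -> (-(-1), -(-10), -(11)) = (1, 10, -11)
Step 2: (1, 10, -11) -> (-(-11), -(1), -(10)) = (11, -1, -10)
Step 3: (11, -1, -10) -> (-(-10), -(11), -(-1)) = (10, -11, 1)

Answer: 10 -11 1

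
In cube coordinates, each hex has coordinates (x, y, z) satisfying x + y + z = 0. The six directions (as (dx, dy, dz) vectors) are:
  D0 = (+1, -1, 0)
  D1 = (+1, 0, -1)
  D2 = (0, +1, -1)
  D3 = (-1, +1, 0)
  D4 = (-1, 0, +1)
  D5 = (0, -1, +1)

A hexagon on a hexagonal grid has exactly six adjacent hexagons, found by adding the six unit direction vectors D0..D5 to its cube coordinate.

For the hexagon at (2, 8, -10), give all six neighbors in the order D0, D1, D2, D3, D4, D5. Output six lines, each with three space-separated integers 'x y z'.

Answer: 3 7 -10
3 8 -11
2 9 -11
1 9 -10
1 8 -9
2 7 -9

Derivation:
Center: (2, 8, -10). Add each direction:
  D0: (2, 8, -10) + (1, -1, 0) = (3, 7, -10)
  D1: (2, 8, -10) + (1, 0, -1) = (3, 8, -11)
  D2: (2, 8, -10) + (0, 1, -1) = (2, 9, -11)
  D3: (2, 8, -10) + (-1, 1, 0) = (1, 9, -10)
  D4: (2, 8, -10) + (-1, 0, 1) = (1, 8, -9)
  D5: (2, 8, -10) + (0, -1, 1) = (2, 7, -9)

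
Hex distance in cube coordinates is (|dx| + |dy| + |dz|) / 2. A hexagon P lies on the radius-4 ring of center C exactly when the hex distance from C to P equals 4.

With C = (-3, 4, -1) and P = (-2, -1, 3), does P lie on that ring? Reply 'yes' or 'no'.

Answer: no

Derivation:
|px - cx| = |-2 - (-3)| = 1
|py - cy| = |-1 - 4| = 5
|pz - cz| = |3 - (-1)| = 4
distance = (1+5+4)/2 = 10/2 = 5
radius = 4; distance != radius -> no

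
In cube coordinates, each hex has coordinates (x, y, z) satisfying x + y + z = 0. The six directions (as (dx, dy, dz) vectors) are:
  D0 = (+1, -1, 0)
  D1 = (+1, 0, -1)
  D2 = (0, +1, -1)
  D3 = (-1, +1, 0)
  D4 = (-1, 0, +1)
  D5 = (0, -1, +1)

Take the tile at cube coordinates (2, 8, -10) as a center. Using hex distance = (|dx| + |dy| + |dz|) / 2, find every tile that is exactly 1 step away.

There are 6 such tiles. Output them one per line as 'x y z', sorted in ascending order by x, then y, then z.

Answer: 1 8 -9
1 9 -10
2 7 -9
2 9 -11
3 7 -10
3 8 -11

Derivation:
Walk ring at distance 1 from (2, 8, -10):
Start at center + D4*1 = (1, 8, -9)
  hex 0: (1, 8, -9)
  hex 1: (2, 7, -9)
  hex 2: (3, 7, -10)
  hex 3: (3, 8, -11)
  hex 4: (2, 9, -11)
  hex 5: (1, 9, -10)
Sorted: 6 hexes.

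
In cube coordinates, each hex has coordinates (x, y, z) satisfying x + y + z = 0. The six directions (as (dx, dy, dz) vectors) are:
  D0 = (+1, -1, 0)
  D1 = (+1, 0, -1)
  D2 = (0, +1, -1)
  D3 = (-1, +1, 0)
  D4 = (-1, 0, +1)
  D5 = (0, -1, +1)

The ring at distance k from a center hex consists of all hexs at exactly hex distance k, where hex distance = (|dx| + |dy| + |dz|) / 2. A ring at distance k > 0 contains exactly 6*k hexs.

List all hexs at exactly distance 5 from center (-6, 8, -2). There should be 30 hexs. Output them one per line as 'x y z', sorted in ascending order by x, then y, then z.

Answer: -11 8 3
-11 9 2
-11 10 1
-11 11 0
-11 12 -1
-11 13 -2
-10 7 3
-10 13 -3
-9 6 3
-9 13 -4
-8 5 3
-8 13 -5
-7 4 3
-7 13 -6
-6 3 3
-6 13 -7
-5 3 2
-5 12 -7
-4 3 1
-4 11 -7
-3 3 0
-3 10 -7
-2 3 -1
-2 9 -7
-1 3 -2
-1 4 -3
-1 5 -4
-1 6 -5
-1 7 -6
-1 8 -7

Derivation:
Walk ring at distance 5 from (-6, 8, -2):
Start at center + D4*5 = (-11, 8, 3)
  hex 0: (-11, 8, 3)
  hex 1: (-10, 7, 3)
  hex 2: (-9, 6, 3)
  hex 3: (-8, 5, 3)
  hex 4: (-7, 4, 3)
  hex 5: (-6, 3, 3)
  hex 6: (-5, 3, 2)
  hex 7: (-4, 3, 1)
  hex 8: (-3, 3, 0)
  hex 9: (-2, 3, -1)
  hex 10: (-1, 3, -2)
  hex 11: (-1, 4, -3)
  hex 12: (-1, 5, -4)
  hex 13: (-1, 6, -5)
  hex 14: (-1, 7, -6)
  hex 15: (-1, 8, -7)
  hex 16: (-2, 9, -7)
  hex 17: (-3, 10, -7)
  hex 18: (-4, 11, -7)
  hex 19: (-5, 12, -7)
  hex 20: (-6, 13, -7)
  hex 21: (-7, 13, -6)
  hex 22: (-8, 13, -5)
  hex 23: (-9, 13, -4)
  hex 24: (-10, 13, -3)
  hex 25: (-11, 13, -2)
  hex 26: (-11, 12, -1)
  hex 27: (-11, 11, 0)
  hex 28: (-11, 10, 1)
  hex 29: (-11, 9, 2)
Sorted: 30 hexes.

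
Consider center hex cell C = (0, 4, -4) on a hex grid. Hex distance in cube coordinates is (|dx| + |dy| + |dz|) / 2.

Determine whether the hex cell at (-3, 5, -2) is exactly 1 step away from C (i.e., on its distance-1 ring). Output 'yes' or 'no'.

|px - cx| = |-3 - 0| = 3
|py - cy| = |5 - 4| = 1
|pz - cz| = |-2 - (-4)| = 2
distance = (3+1+2)/2 = 6/2 = 3
radius = 1; distance != radius -> no

Answer: no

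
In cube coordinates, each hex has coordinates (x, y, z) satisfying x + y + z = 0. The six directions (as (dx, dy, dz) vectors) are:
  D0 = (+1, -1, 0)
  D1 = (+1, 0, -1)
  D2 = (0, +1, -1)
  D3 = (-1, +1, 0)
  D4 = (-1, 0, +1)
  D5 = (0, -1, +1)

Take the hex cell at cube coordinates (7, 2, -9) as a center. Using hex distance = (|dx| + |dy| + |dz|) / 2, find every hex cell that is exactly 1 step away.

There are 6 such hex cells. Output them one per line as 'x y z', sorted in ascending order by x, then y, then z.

Walk ring at distance 1 from (7, 2, -9):
Start at center + D4*1 = (6, 2, -8)
  hex 0: (6, 2, -8)
  hex 1: (7, 1, -8)
  hex 2: (8, 1, -9)
  hex 3: (8, 2, -10)
  hex 4: (7, 3, -10)
  hex 5: (6, 3, -9)
Sorted: 6 hexes.

Answer: 6 2 -8
6 3 -9
7 1 -8
7 3 -10
8 1 -9
8 2 -10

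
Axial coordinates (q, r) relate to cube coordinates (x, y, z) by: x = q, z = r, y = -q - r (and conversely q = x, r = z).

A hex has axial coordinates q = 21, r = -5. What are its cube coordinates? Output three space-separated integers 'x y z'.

x = q = 21
z = r = -5
y = -x - z = -(21) - (-5) = -16

Answer: 21 -16 -5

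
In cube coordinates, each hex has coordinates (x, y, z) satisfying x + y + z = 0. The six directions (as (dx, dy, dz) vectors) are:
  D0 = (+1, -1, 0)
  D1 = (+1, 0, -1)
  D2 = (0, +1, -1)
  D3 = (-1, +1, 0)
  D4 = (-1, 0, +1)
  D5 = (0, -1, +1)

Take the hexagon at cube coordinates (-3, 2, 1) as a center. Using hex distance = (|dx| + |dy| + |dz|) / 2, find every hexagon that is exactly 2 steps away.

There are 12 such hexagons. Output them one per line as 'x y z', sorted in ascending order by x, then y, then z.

Walk ring at distance 2 from (-3, 2, 1):
Start at center + D4*2 = (-5, 2, 3)
  hex 0: (-5, 2, 3)
  hex 1: (-4, 1, 3)
  hex 2: (-3, 0, 3)
  hex 3: (-2, 0, 2)
  hex 4: (-1, 0, 1)
  hex 5: (-1, 1, 0)
  hex 6: (-1, 2, -1)
  hex 7: (-2, 3, -1)
  hex 8: (-3, 4, -1)
  hex 9: (-4, 4, 0)
  hex 10: (-5, 4, 1)
  hex 11: (-5, 3, 2)
Sorted: 12 hexes.

Answer: -5 2 3
-5 3 2
-5 4 1
-4 1 3
-4 4 0
-3 0 3
-3 4 -1
-2 0 2
-2 3 -1
-1 0 1
-1 1 0
-1 2 -1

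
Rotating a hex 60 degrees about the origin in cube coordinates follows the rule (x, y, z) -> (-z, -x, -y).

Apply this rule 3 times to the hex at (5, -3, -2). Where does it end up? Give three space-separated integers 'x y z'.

Answer: -5 3 2

Derivation:
Start: (5, -3, -2)
Step 1: (5, -3, -2) -> (-(-2), -(5), -(-3)) = (2, -5, 3)
Step 2: (2, -5, 3) -> (-(3), -(2), -(-5)) = (-3, -2, 5)
Step 3: (-3, -2, 5) -> (-(5), -(-3), -(-2)) = (-5, 3, 2)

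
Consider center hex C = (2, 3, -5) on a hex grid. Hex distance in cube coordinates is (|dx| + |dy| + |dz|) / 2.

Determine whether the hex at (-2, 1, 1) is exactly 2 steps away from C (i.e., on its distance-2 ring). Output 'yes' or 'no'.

Answer: no

Derivation:
|px - cx| = |-2 - 2| = 4
|py - cy| = |1 - 3| = 2
|pz - cz| = |1 - (-5)| = 6
distance = (4+2+6)/2 = 12/2 = 6
radius = 2; distance != radius -> no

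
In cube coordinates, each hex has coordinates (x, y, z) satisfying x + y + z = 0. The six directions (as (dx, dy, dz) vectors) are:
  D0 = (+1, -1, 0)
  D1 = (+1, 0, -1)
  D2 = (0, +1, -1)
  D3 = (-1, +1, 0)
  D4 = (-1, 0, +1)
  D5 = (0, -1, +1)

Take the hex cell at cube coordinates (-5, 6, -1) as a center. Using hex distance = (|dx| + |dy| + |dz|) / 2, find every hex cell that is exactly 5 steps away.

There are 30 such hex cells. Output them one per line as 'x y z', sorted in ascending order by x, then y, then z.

Walk ring at distance 5 from (-5, 6, -1):
Start at center + D4*5 = (-10, 6, 4)
  hex 0: (-10, 6, 4)
  hex 1: (-9, 5, 4)
  hex 2: (-8, 4, 4)
  hex 3: (-7, 3, 4)
  hex 4: (-6, 2, 4)
  hex 5: (-5, 1, 4)
  hex 6: (-4, 1, 3)
  hex 7: (-3, 1, 2)
  hex 8: (-2, 1, 1)
  hex 9: (-1, 1, 0)
  hex 10: (0, 1, -1)
  hex 11: (0, 2, -2)
  hex 12: (0, 3, -3)
  hex 13: (0, 4, -4)
  hex 14: (0, 5, -5)
  hex 15: (0, 6, -6)
  hex 16: (-1, 7, -6)
  hex 17: (-2, 8, -6)
  hex 18: (-3, 9, -6)
  hex 19: (-4, 10, -6)
  hex 20: (-5, 11, -6)
  hex 21: (-6, 11, -5)
  hex 22: (-7, 11, -4)
  hex 23: (-8, 11, -3)
  hex 24: (-9, 11, -2)
  hex 25: (-10, 11, -1)
  hex 26: (-10, 10, 0)
  hex 27: (-10, 9, 1)
  hex 28: (-10, 8, 2)
  hex 29: (-10, 7, 3)
Sorted: 30 hexes.

Answer: -10 6 4
-10 7 3
-10 8 2
-10 9 1
-10 10 0
-10 11 -1
-9 5 4
-9 11 -2
-8 4 4
-8 11 -3
-7 3 4
-7 11 -4
-6 2 4
-6 11 -5
-5 1 4
-5 11 -6
-4 1 3
-4 10 -6
-3 1 2
-3 9 -6
-2 1 1
-2 8 -6
-1 1 0
-1 7 -6
0 1 -1
0 2 -2
0 3 -3
0 4 -4
0 5 -5
0 6 -6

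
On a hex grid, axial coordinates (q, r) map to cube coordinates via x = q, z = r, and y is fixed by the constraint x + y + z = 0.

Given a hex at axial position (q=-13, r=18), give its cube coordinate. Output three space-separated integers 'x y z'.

x = q = -13
z = r = 18
y = -x - z = -(-13) - (18) = -5

Answer: -13 -5 18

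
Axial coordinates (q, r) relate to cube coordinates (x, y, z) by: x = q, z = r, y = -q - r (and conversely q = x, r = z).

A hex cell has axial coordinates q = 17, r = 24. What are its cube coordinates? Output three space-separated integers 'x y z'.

x = q = 17
z = r = 24
y = -x - z = -(17) - (24) = -41

Answer: 17 -41 24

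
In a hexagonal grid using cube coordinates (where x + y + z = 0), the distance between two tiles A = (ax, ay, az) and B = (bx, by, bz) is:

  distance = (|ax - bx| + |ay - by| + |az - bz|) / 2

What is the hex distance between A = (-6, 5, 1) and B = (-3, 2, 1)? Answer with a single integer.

Answer: 3

Derivation:
|ax - bx| = |-6 - (-3)| = 3
|ay - by| = |5 - 2| = 3
|az - bz| = |1 - 1| = 0
distance = (3 + 3 + 0) / 2 = 6 / 2 = 3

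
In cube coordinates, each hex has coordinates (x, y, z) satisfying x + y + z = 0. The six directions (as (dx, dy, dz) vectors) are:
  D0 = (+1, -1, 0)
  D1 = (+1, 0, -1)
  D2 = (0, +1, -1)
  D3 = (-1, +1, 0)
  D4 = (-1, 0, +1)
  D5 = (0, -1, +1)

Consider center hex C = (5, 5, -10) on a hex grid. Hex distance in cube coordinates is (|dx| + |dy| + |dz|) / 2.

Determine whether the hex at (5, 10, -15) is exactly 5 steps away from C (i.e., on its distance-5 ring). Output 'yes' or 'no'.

Answer: yes

Derivation:
|px - cx| = |5 - 5| = 0
|py - cy| = |10 - 5| = 5
|pz - cz| = |-15 - (-10)| = 5
distance = (0+5+5)/2 = 10/2 = 5
radius = 5; distance == radius -> yes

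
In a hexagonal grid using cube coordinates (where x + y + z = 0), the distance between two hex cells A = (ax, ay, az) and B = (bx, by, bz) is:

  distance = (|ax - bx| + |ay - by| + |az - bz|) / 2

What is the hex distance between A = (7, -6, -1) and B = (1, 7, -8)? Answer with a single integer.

Answer: 13

Derivation:
|ax - bx| = |7 - 1| = 6
|ay - by| = |-6 - 7| = 13
|az - bz| = |-1 - (-8)| = 7
distance = (6 + 13 + 7) / 2 = 26 / 2 = 13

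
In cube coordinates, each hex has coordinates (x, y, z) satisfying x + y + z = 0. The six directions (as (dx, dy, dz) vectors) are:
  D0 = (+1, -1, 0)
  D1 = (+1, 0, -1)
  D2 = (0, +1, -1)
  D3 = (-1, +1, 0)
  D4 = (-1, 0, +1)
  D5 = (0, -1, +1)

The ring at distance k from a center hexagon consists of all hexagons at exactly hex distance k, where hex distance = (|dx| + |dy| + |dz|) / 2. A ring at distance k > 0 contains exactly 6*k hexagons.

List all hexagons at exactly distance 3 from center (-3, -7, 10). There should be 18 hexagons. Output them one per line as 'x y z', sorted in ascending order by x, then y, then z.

Walk ring at distance 3 from (-3, -7, 10):
Start at center + D4*3 = (-6, -7, 13)
  hex 0: (-6, -7, 13)
  hex 1: (-5, -8, 13)
  hex 2: (-4, -9, 13)
  hex 3: (-3, -10, 13)
  hex 4: (-2, -10, 12)
  hex 5: (-1, -10, 11)
  hex 6: (0, -10, 10)
  hex 7: (0, -9, 9)
  hex 8: (0, -8, 8)
  hex 9: (0, -7, 7)
  hex 10: (-1, -6, 7)
  hex 11: (-2, -5, 7)
  hex 12: (-3, -4, 7)
  hex 13: (-4, -4, 8)
  hex 14: (-5, -4, 9)
  hex 15: (-6, -4, 10)
  hex 16: (-6, -5, 11)
  hex 17: (-6, -6, 12)
Sorted: 18 hexes.

Answer: -6 -7 13
-6 -6 12
-6 -5 11
-6 -4 10
-5 -8 13
-5 -4 9
-4 -9 13
-4 -4 8
-3 -10 13
-3 -4 7
-2 -10 12
-2 -5 7
-1 -10 11
-1 -6 7
0 -10 10
0 -9 9
0 -8 8
0 -7 7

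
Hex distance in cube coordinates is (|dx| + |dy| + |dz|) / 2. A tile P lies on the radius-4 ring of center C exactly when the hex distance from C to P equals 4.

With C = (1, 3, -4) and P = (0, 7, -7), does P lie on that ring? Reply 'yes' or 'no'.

|px - cx| = |0 - 1| = 1
|py - cy| = |7 - 3| = 4
|pz - cz| = |-7 - (-4)| = 3
distance = (1+4+3)/2 = 8/2 = 4
radius = 4; distance == radius -> yes

Answer: yes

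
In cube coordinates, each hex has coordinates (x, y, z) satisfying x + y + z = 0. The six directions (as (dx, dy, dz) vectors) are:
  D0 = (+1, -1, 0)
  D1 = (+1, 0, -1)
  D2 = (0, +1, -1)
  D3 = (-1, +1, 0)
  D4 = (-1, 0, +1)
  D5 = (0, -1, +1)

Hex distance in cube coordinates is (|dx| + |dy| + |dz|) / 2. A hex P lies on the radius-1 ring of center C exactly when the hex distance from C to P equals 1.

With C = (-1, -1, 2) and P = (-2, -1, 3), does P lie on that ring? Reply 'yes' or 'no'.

Answer: yes

Derivation:
|px - cx| = |-2 - (-1)| = 1
|py - cy| = |-1 - (-1)| = 0
|pz - cz| = |3 - 2| = 1
distance = (1+0+1)/2 = 2/2 = 1
radius = 1; distance == radius -> yes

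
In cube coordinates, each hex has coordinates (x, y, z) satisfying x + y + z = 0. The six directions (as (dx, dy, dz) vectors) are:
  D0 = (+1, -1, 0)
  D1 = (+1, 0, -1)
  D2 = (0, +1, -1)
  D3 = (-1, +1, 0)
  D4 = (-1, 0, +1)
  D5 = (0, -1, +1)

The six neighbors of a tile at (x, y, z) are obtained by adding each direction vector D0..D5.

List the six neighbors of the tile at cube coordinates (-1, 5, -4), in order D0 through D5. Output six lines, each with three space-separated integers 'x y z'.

Center: (-1, 5, -4). Add each direction:
  D0: (-1, 5, -4) + (1, -1, 0) = (0, 4, -4)
  D1: (-1, 5, -4) + (1, 0, -1) = (0, 5, -5)
  D2: (-1, 5, -4) + (0, 1, -1) = (-1, 6, -5)
  D3: (-1, 5, -4) + (-1, 1, 0) = (-2, 6, -4)
  D4: (-1, 5, -4) + (-1, 0, 1) = (-2, 5, -3)
  D5: (-1, 5, -4) + (0, -1, 1) = (-1, 4, -3)

Answer: 0 4 -4
0 5 -5
-1 6 -5
-2 6 -4
-2 5 -3
-1 4 -3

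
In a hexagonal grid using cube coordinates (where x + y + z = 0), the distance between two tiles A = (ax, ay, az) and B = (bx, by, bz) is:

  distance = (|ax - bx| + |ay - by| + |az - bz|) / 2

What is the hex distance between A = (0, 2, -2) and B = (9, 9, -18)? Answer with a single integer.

|ax - bx| = |0 - 9| = 9
|ay - by| = |2 - 9| = 7
|az - bz| = |-2 - (-18)| = 16
distance = (9 + 7 + 16) / 2 = 32 / 2 = 16

Answer: 16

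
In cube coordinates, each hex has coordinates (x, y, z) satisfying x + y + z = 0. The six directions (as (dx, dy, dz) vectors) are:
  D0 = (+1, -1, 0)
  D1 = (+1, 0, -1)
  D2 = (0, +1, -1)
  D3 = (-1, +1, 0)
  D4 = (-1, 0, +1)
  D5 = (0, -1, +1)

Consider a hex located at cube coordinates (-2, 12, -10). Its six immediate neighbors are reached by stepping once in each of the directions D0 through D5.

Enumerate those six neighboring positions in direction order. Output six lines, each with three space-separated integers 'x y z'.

Answer: -1 11 -10
-1 12 -11
-2 13 -11
-3 13 -10
-3 12 -9
-2 11 -9

Derivation:
Center: (-2, 12, -10). Add each direction:
  D0: (-2, 12, -10) + (1, -1, 0) = (-1, 11, -10)
  D1: (-2, 12, -10) + (1, 0, -1) = (-1, 12, -11)
  D2: (-2, 12, -10) + (0, 1, -1) = (-2, 13, -11)
  D3: (-2, 12, -10) + (-1, 1, 0) = (-3, 13, -10)
  D4: (-2, 12, -10) + (-1, 0, 1) = (-3, 12, -9)
  D5: (-2, 12, -10) + (0, -1, 1) = (-2, 11, -9)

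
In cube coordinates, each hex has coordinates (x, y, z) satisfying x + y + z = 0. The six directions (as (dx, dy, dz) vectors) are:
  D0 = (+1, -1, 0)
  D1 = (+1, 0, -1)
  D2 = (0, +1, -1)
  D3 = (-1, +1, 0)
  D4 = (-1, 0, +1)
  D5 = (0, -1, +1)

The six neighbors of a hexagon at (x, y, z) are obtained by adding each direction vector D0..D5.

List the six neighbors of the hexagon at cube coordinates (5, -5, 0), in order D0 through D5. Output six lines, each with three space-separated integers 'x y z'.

Answer: 6 -6 0
6 -5 -1
5 -4 -1
4 -4 0
4 -5 1
5 -6 1

Derivation:
Center: (5, -5, 0). Add each direction:
  D0: (5, -5, 0) + (1, -1, 0) = (6, -6, 0)
  D1: (5, -5, 0) + (1, 0, -1) = (6, -5, -1)
  D2: (5, -5, 0) + (0, 1, -1) = (5, -4, -1)
  D3: (5, -5, 0) + (-1, 1, 0) = (4, -4, 0)
  D4: (5, -5, 0) + (-1, 0, 1) = (4, -5, 1)
  D5: (5, -5, 0) + (0, -1, 1) = (5, -6, 1)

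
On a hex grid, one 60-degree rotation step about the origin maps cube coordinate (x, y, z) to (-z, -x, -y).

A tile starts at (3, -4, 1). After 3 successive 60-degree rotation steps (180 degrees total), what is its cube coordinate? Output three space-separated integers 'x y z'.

Answer: -3 4 -1

Derivation:
Start: (3, -4, 1)
Step 1: (3, -4, 1) -> (-(1), -(3), -(-4)) = (-1, -3, 4)
Step 2: (-1, -3, 4) -> (-(4), -(-1), -(-3)) = (-4, 1, 3)
Step 3: (-4, 1, 3) -> (-(3), -(-4), -(1)) = (-3, 4, -1)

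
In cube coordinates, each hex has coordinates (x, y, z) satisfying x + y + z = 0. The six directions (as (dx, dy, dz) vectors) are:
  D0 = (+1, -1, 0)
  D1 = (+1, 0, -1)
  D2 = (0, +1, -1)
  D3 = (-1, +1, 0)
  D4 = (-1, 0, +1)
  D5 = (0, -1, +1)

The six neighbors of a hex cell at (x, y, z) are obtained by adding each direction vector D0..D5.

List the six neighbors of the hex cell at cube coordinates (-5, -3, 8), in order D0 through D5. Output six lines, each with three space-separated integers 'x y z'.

Center: (-5, -3, 8). Add each direction:
  D0: (-5, -3, 8) + (1, -1, 0) = (-4, -4, 8)
  D1: (-5, -3, 8) + (1, 0, -1) = (-4, -3, 7)
  D2: (-5, -3, 8) + (0, 1, -1) = (-5, -2, 7)
  D3: (-5, -3, 8) + (-1, 1, 0) = (-6, -2, 8)
  D4: (-5, -3, 8) + (-1, 0, 1) = (-6, -3, 9)
  D5: (-5, -3, 8) + (0, -1, 1) = (-5, -4, 9)

Answer: -4 -4 8
-4 -3 7
-5 -2 7
-6 -2 8
-6 -3 9
-5 -4 9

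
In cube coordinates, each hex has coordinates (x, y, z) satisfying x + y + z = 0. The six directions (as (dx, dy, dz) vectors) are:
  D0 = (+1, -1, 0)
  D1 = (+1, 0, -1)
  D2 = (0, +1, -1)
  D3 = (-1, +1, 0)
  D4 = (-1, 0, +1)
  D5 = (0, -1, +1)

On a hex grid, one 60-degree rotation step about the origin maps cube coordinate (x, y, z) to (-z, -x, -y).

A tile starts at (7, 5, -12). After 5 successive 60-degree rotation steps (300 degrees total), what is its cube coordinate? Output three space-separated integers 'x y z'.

Answer: -5 12 -7

Derivation:
Start: (7, 5, -12)
Step 1: (7, 5, -12) -> (-(-12), -(7), -(5)) = (12, -7, -5)
Step 2: (12, -7, -5) -> (-(-5), -(12), -(-7)) = (5, -12, 7)
Step 3: (5, -12, 7) -> (-(7), -(5), -(-12)) = (-7, -5, 12)
Step 4: (-7, -5, 12) -> (-(12), -(-7), -(-5)) = (-12, 7, 5)
Step 5: (-12, 7, 5) -> (-(5), -(-12), -(7)) = (-5, 12, -7)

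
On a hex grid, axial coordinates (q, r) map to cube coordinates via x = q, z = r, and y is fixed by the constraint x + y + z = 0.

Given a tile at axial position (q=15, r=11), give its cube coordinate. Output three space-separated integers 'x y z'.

x = q = 15
z = r = 11
y = -x - z = -(15) - (11) = -26

Answer: 15 -26 11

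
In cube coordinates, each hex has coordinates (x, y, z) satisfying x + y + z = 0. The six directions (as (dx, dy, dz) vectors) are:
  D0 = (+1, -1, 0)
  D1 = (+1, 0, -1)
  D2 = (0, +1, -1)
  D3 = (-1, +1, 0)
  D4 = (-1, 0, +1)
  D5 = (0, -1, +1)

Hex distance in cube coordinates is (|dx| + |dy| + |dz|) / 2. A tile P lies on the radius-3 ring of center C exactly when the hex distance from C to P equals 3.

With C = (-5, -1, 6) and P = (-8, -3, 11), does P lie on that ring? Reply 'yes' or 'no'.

Answer: no

Derivation:
|px - cx| = |-8 - (-5)| = 3
|py - cy| = |-3 - (-1)| = 2
|pz - cz| = |11 - 6| = 5
distance = (3+2+5)/2 = 10/2 = 5
radius = 3; distance != radius -> no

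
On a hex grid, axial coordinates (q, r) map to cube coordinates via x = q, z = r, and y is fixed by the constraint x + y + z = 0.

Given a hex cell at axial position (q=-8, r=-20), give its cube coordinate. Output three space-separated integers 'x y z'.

x = q = -8
z = r = -20
y = -x - z = -(-8) - (-20) = 28

Answer: -8 28 -20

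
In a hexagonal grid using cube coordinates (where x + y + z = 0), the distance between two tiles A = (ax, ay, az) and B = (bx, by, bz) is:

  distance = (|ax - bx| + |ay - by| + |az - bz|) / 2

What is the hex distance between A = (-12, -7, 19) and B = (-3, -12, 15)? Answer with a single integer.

Answer: 9

Derivation:
|ax - bx| = |-12 - (-3)| = 9
|ay - by| = |-7 - (-12)| = 5
|az - bz| = |19 - 15| = 4
distance = (9 + 5 + 4) / 2 = 18 / 2 = 9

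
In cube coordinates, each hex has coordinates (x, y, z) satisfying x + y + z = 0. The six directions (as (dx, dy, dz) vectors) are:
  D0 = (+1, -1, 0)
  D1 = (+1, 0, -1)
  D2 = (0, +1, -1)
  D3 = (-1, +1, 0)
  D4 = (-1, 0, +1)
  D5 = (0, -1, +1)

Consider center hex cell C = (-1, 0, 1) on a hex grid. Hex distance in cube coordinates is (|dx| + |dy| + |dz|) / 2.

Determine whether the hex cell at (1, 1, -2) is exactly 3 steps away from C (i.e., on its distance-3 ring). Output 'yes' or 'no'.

|px - cx| = |1 - (-1)| = 2
|py - cy| = |1 - 0| = 1
|pz - cz| = |-2 - 1| = 3
distance = (2+1+3)/2 = 6/2 = 3
radius = 3; distance == radius -> yes

Answer: yes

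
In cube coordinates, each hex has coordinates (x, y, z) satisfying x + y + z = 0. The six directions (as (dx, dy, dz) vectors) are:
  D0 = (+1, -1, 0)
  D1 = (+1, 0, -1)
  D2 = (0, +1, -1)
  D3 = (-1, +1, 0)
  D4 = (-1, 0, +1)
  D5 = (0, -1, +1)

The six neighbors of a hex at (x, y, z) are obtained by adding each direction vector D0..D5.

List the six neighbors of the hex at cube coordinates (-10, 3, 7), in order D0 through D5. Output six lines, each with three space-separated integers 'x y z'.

Answer: -9 2 7
-9 3 6
-10 4 6
-11 4 7
-11 3 8
-10 2 8

Derivation:
Center: (-10, 3, 7). Add each direction:
  D0: (-10, 3, 7) + (1, -1, 0) = (-9, 2, 7)
  D1: (-10, 3, 7) + (1, 0, -1) = (-9, 3, 6)
  D2: (-10, 3, 7) + (0, 1, -1) = (-10, 4, 6)
  D3: (-10, 3, 7) + (-1, 1, 0) = (-11, 4, 7)
  D4: (-10, 3, 7) + (-1, 0, 1) = (-11, 3, 8)
  D5: (-10, 3, 7) + (0, -1, 1) = (-10, 2, 8)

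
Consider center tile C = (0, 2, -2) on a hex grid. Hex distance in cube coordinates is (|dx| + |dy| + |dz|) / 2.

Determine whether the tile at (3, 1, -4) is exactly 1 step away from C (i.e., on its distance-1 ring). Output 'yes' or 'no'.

Answer: no

Derivation:
|px - cx| = |3 - 0| = 3
|py - cy| = |1 - 2| = 1
|pz - cz| = |-4 - (-2)| = 2
distance = (3+1+2)/2 = 6/2 = 3
radius = 1; distance != radius -> no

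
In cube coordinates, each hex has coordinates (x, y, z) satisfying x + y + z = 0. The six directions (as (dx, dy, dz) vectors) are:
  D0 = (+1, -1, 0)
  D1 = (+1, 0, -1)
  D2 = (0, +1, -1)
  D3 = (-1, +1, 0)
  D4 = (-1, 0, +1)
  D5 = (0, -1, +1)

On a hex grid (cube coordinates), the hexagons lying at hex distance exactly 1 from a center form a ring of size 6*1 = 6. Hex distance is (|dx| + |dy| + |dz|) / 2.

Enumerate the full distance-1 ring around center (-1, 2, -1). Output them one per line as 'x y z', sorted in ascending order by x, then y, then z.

Walk ring at distance 1 from (-1, 2, -1):
Start at center + D4*1 = (-2, 2, 0)
  hex 0: (-2, 2, 0)
  hex 1: (-1, 1, 0)
  hex 2: (0, 1, -1)
  hex 3: (0, 2, -2)
  hex 4: (-1, 3, -2)
  hex 5: (-2, 3, -1)
Sorted: 6 hexes.

Answer: -2 2 0
-2 3 -1
-1 1 0
-1 3 -2
0 1 -1
0 2 -2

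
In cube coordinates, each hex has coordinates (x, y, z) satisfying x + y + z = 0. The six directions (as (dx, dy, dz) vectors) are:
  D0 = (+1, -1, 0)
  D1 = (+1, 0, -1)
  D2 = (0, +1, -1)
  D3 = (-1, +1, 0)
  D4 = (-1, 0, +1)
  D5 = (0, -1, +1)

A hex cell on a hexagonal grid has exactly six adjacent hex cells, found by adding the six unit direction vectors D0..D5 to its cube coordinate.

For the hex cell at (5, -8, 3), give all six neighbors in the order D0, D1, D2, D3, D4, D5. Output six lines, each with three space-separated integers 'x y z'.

Center: (5, -8, 3). Add each direction:
  D0: (5, -8, 3) + (1, -1, 0) = (6, -9, 3)
  D1: (5, -8, 3) + (1, 0, -1) = (6, -8, 2)
  D2: (5, -8, 3) + (0, 1, -1) = (5, -7, 2)
  D3: (5, -8, 3) + (-1, 1, 0) = (4, -7, 3)
  D4: (5, -8, 3) + (-1, 0, 1) = (4, -8, 4)
  D5: (5, -8, 3) + (0, -1, 1) = (5, -9, 4)

Answer: 6 -9 3
6 -8 2
5 -7 2
4 -7 3
4 -8 4
5 -9 4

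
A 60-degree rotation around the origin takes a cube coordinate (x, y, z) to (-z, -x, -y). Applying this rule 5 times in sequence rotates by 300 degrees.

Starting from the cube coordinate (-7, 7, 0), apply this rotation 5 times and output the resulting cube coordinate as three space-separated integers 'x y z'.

Answer: -7 0 7

Derivation:
Start: (-7, 7, 0)
Step 1: (-7, 7, 0) -> (-(0), -(-7), -(7)) = (0, 7, -7)
Step 2: (0, 7, -7) -> (-(-7), -(0), -(7)) = (7, 0, -7)
Step 3: (7, 0, -7) -> (-(-7), -(7), -(0)) = (7, -7, 0)
Step 4: (7, -7, 0) -> (-(0), -(7), -(-7)) = (0, -7, 7)
Step 5: (0, -7, 7) -> (-(7), -(0), -(-7)) = (-7, 0, 7)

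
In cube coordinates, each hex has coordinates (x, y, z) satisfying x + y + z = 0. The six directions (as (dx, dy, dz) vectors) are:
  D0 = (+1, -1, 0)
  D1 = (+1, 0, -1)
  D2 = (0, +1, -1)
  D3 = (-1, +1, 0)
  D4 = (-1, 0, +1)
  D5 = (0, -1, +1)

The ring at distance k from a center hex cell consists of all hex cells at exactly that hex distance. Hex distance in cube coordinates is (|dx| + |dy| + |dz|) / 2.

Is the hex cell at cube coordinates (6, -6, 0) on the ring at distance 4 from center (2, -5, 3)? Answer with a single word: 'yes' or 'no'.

Answer: yes

Derivation:
|px - cx| = |6 - 2| = 4
|py - cy| = |-6 - (-5)| = 1
|pz - cz| = |0 - 3| = 3
distance = (4+1+3)/2 = 8/2 = 4
radius = 4; distance == radius -> yes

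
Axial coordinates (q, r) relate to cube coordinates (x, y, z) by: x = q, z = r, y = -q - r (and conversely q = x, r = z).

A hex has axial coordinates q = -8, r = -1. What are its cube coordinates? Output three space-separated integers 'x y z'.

x = q = -8
z = r = -1
y = -x - z = -(-8) - (-1) = 9

Answer: -8 9 -1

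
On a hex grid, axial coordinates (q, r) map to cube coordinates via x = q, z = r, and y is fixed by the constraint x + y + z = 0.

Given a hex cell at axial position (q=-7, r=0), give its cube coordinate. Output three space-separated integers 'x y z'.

Answer: -7 7 0

Derivation:
x = q = -7
z = r = 0
y = -x - z = -(-7) - (0) = 7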